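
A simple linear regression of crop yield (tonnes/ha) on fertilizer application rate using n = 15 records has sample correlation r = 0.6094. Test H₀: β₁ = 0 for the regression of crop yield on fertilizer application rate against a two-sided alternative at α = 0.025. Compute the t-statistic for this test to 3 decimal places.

t = 2.771

t = r·√(n − 2)/√(1 − r²) = 0.6094·√13/√0.628632 = 2.771.
df = n − 2 = 13.
Two-sided p ≈ 0.0159, which is < 0.025, so reject H₀.
There is evidence of a linear association between fertilizer application rate and crop yield.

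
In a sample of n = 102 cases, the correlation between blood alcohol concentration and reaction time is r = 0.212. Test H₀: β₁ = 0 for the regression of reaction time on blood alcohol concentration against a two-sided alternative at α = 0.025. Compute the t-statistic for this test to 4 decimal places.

t = r·√(n − 2)/√(1 − r²) = 0.212·√100/√0.955056 = 2.1693.
df = n − 2 = 100.
Two-sided p ≈ 0.0324, which is ≥ 0.025, so fail to reject H₀.
The data do not give significant evidence of a linear association between blood alcohol concentration and reaction time.

t = 2.1693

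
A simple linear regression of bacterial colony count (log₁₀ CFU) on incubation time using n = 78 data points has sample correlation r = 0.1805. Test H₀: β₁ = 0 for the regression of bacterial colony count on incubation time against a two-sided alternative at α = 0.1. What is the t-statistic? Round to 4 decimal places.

t = r·√(n − 2)/√(1 − r²) = 0.1805·√76/√0.96742 = 1.5998.
df = n − 2 = 76.
Two-sided p ≈ 0.1138, which is ≥ 0.1, so fail to reject H₀.
The data do not give significant evidence of a linear association between incubation time and bacterial colony count.

t = 1.5998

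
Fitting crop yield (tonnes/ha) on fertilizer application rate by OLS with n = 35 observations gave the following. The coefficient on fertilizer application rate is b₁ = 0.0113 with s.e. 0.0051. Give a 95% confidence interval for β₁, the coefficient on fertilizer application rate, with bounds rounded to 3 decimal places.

(0.001, 0.022)

df = n − 2 = 35 − 2 = 33.
t* = t_{0.025, 33} = 2.034515.
Margin = t* × SE = 2.034515 × 0.0051 = 0.01038.
CI: 0.0113 ± 0.01038 → (0.001, 0.022).
With 95% confidence, each one-unit increase in fertilizer application rate is associated with a change of between 0.001 and 0.022 tonnes/ha in crop yield.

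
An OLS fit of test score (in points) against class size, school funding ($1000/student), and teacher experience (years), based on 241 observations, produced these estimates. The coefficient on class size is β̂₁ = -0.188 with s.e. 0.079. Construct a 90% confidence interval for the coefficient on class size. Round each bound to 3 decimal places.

df = n − k − 1 = 241 − 3 − 1 = 237.
t* = t_{0.05, 237} = 1.651308.
Margin = t* × SE = 1.651308 × 0.079 = 0.13045.
CI: -0.188 ± 0.13045 → (-0.318, -0.058).
With 90% confidence, each one-unit increase in class size is associated with a change of between -0.318 and -0.058 points in test score, holding the other predictors fixed.

(-0.318, -0.058)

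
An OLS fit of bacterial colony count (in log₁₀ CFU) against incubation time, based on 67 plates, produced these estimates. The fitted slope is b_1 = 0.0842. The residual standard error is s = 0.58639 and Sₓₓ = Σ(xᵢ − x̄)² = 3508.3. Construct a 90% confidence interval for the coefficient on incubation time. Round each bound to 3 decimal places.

(0.068, 0.101)

SE(b_1) = s/√Sₓₓ = 0.58639/√3508.3 = 0.00990007.
df = n − 2 = 65.
t* = t_{0.05, 65} = 1.668636.
Margin = t* × SE = 1.668636 × 0.00990007 = 0.01652.
CI: 0.0842 ± 0.01652 → (0.068, 0.101).
With 90% confidence, each one-unit increase in incubation time is associated with a change of between 0.068 and 0.101 log₁₀ CFU in bacterial colony count.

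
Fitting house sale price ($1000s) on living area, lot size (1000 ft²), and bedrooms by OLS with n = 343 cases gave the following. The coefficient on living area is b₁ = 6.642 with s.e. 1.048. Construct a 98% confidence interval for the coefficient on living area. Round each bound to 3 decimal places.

df = n − k − 1 = 343 − 3 − 1 = 339.
t* = t_{0.01, 339} = 2.337398.
Margin = t* × SE = 2.337398 × 1.048 = 2.44959.
CI: 6.642 ± 2.44959 → (4.192, 9.092).
With 98% confidence, each one-unit increase in living area is associated with a change of between 4.192 and 9.092 $1000s in house sale price, holding the other predictors fixed.

(4.192, 9.092)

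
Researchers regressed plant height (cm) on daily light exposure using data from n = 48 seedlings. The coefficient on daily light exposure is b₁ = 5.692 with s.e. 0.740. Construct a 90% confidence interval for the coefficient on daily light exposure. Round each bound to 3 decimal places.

df = n − 2 = 48 − 2 = 46.
t* = t_{0.05, 46} = 1.67866.
Margin = t* × SE = 1.67866 × 0.740 = 1.24221.
CI: 5.692 ± 1.24221 → (4.450, 6.934).
With 90% confidence, each one-unit increase in daily light exposure is associated with a change of between 4.450 and 6.934 cm in plant height.

(4.450, 6.934)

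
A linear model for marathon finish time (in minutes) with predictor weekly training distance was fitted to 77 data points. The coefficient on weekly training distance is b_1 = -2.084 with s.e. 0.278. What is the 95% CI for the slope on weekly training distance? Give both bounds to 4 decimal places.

(-2.6378, -1.5302)

df = n − 2 = 77 − 2 = 75.
t* = t_{0.025, 75} = 1.992102.
Margin = t* × SE = 1.992102 × 0.278 = 0.553804.
CI: -2.084 ± 0.553804 → (-2.6378, -1.5302).
With 95% confidence, each one-unit increase in weekly training distance is associated with a change of between -2.6378 and -1.5302 minutes in marathon finish time.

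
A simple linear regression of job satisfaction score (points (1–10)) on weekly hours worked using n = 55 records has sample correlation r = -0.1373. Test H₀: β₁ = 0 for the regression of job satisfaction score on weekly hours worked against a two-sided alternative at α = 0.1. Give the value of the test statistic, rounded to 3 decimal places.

t = r·√(n − 2)/√(1 − r²) = -0.1373·√53/√0.981149 = -1.009.
df = n − 2 = 53.
Two-sided p ≈ 0.3175, which is ≥ 0.1, so fail to reject H₀.
The data do not give significant evidence of a linear association between weekly hours worked and job satisfaction score.

t = -1.009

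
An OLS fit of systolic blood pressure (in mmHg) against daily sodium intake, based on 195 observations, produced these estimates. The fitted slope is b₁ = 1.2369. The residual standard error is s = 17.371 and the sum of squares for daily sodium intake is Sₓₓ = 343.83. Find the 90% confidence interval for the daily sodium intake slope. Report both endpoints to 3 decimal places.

SE(b₁) = s/√Sₓₓ = 17.371/√343.83 = 0.936813.
df = n − 2 = 193.
t* = t_{0.05, 193} = 1.652787.
Margin = t* × SE = 1.652787 × 0.936813 = 1.54835.
CI: 1.2369 ± 1.54835 → (-0.311, 2.785).
With 90% confidence, each one-unit increase in daily sodium intake is associated with a change of between -0.311 and 2.785 mmHg in systolic blood pressure.

(-0.311, 2.785)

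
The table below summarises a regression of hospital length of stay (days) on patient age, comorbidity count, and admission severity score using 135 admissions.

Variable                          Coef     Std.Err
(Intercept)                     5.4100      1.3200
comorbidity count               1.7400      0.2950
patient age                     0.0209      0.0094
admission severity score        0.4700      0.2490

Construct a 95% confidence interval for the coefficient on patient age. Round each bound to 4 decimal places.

(0.0023, 0.0395)

Read off: b = 0.0209, SE = 0.0094 for patient age.
df = n − k − 1 = 135 − 3 − 1 = 131.
t* = t_{0.025, 131} = 1.978239.
Margin = t* × SE = 1.978239 × 0.0094 = 0.018595.
CI: 0.0209 ± 0.018595 → (0.0023, 0.0395).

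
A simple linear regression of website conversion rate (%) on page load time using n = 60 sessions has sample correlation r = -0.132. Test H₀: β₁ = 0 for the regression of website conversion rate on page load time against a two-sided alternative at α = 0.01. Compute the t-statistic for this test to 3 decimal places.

t = -1.014

t = r·√(n − 2)/√(1 − r²) = -0.132·√58/√0.982576 = -1.014.
df = n − 2 = 58.
Two-sided p ≈ 0.3147, which is ≥ 0.01, so fail to reject H₀.
The data do not give significant evidence of a linear association between page load time and website conversion rate.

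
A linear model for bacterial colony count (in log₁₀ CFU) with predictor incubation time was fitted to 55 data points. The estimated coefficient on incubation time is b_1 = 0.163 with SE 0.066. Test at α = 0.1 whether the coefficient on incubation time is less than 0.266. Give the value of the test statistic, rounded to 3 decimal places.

t = -1.561

H₀: β₁ = 0.266 vs H₁: β₁ < 0.266.
t = (b_1 − β₁⁰)/SE = (0.163 − 0.266) / 0.066 = -1.561.
df = n − 2 = 55 − 2 = 53.
One-sided p ≈ 0.0623, which is < 0.1, so reject H₀.
There is evidence that the true slope on incubation time is below 0.266 log₁₀ CFU per unit.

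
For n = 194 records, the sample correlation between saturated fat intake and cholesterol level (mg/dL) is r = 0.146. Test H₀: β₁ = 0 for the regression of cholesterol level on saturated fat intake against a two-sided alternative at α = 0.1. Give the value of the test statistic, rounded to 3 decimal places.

t = r·√(n − 2)/√(1 − r²) = 0.146·√192/√0.978684 = 2.045.
df = n − 2 = 192.
Two-sided p ≈ 0.0422, which is < 0.1, so reject H₀.
There is evidence of a linear association between saturated fat intake and cholesterol level.

t = 2.045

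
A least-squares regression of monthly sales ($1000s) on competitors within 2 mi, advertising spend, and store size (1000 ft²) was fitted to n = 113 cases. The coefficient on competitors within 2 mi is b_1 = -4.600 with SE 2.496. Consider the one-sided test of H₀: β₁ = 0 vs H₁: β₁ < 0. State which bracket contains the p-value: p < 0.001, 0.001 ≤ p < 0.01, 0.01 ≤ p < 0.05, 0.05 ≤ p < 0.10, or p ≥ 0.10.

0.01 ≤ p < 0.05

t = -4.600 / 2.496 = -1.843.
df = n − k − 1 = 113 − 3 − 1 = 109.
One-sided p = P(T_{109} < t) ≈ 0.0340.
So 0.01 ≤ p < 0.05.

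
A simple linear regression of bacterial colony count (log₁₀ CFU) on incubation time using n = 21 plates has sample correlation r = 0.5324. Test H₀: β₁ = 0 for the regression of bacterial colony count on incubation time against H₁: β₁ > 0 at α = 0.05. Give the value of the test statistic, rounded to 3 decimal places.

t = 2.742

t = r·√(n − 2)/√(1 − r²) = 0.5324·√19/√0.71655 = 2.742.
df = n − 2 = 19.
One-sided p ≈ 0.0065, which is < 0.05, so reject H₀.
There is evidence of a linear association between incubation time and bacterial colony count.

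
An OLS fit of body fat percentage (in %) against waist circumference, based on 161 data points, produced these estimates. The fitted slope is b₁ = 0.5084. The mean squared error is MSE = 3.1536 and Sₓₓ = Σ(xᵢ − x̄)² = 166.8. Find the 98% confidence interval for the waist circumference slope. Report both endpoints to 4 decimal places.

SE(b₁) = √(MSE/Sₓₓ) = √(3.1536/166.8) = 0.137501.
df = n − 2 = 159.
t* = t_{0.01, 159} = 2.350029.
Margin = t* × SE = 2.350029 × 0.137501 = 0.323131.
CI: 0.5084 ± 0.323131 → (0.1853, 0.8315).
With 98% confidence, each one-unit increase in waist circumference is associated with a change of between 0.1853 and 0.8315 % in body fat percentage.

(0.1853, 0.8315)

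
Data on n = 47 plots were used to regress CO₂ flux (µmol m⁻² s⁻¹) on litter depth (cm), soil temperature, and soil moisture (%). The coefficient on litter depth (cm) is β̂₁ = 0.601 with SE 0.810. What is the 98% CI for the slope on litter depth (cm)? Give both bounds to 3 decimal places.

(-1.356, 2.558)

df = n − k − 1 = 47 − 3 − 1 = 43.
t* = t_{0.01, 43} = 2.41625.
Margin = t* × SE = 2.41625 × 0.810 = 1.95716.
CI: 0.601 ± 1.95716 → (-1.356, 2.558).
With 98% confidence, each one-unit increase in litter depth (cm) is associated with a change of between -1.356 and 2.558 µmol m⁻² s⁻¹ in CO₂ flux, holding the other predictors fixed.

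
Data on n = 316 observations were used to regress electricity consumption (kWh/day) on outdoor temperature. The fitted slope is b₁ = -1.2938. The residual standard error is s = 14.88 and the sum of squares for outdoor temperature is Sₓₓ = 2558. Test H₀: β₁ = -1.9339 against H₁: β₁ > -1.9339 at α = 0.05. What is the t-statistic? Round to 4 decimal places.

SE(b₁) = s/√Sₓₓ = 14.88/√2558 = 0.294207.
t = (-1.2938 − (-1.9339)) / 0.294207 = 2.1757.
df = n − 2 = 314.
One-sided p ≈ 0.0152, which is < 0.05, so reject H₀.
There is evidence that the true slope on outdoor temperature exceeds -1.9339 kWh/day per unit.

t = 2.1757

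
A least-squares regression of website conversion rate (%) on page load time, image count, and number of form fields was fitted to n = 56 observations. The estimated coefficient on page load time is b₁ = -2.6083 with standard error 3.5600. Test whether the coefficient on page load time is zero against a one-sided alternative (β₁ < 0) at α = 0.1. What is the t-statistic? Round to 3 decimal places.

H₀: β₁ = 0 vs H₁: β₁ < 0.
t = (b₁ − β₁⁰)/SE = -2.6083 / 3.5600 = -0.733.
df = n − k − 1 = 56 − 3 − 1 = 52.
One-sided p ≈ 0.2335, which is ≥ 0.1, so fail to reject H₀.
The data do not give significant evidence that the true slope on page load time is negative, holding the other predictors fixed.

t = -0.733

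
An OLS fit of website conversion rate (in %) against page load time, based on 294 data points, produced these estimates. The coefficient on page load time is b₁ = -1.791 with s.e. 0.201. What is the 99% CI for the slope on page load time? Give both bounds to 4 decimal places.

(-2.3121, -1.2699)

df = n − 2 = 294 − 2 = 292.
t* = t_{0.005, 292} = 2.592771.
Margin = t* × SE = 2.592771 × 0.201 = 0.521147.
CI: -1.791 ± 0.521147 → (-2.3121, -1.2699).
With 99% confidence, each one-unit increase in page load time is associated with a change of between -2.3121 and -1.2699 % in website conversion rate.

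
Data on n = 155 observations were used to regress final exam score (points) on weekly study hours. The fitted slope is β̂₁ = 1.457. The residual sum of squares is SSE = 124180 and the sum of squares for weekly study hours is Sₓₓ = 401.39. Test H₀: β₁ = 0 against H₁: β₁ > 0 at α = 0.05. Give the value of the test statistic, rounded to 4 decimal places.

MSE = SSE/(n − 2) = 124180/153 = 811.634.
SE(β̂₁) = √(MSE/Sₓₓ) = √(811.634/401.39) = 1.42199.
t = 1.457 / 1.42199 = 1.0246.
df = n − 2 = 153.
One-sided p ≈ 0.1536, which is ≥ 0.05, so fail to reject H₀.
The data do not give significant evidence that the true slope on weekly study hours is positive.

t = 1.0246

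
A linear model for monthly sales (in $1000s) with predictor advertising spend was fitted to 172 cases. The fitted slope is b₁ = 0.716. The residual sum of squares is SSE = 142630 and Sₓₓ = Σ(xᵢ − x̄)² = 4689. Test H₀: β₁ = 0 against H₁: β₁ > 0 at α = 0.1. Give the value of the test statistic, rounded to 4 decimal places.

MSE = SSE/(n − 2) = 142630/170 = 839.
SE(b₁) = √(MSE/Sₓₓ) = √(839/4689) = 0.423.
t = 0.716 / 0.423 = 1.6927.
df = n − 2 = 170.
One-sided p ≈ 0.0462, which is < 0.1, so reject H₀.
There is evidence that the true slope on advertising spend is positive.

t = 1.6927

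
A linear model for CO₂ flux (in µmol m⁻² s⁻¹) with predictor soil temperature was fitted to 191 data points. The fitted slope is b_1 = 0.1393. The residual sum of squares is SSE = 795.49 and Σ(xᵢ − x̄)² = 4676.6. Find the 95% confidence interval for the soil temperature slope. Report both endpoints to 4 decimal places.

MSE = SSE/(n − 2) = 795.49/189 = 4.20894.
SE(b_1) = √(MSE/Sₓₓ) = √(4.20894/4676.6) = 0.03.
df = n − 2 = 189.
t* = t_{0.025, 189} = 1.972595.
Margin = t* × SE = 1.972595 × 0.03 = 0.059178.
CI: 0.1393 ± 0.059178 → (0.0801, 0.1985).
With 95% confidence, each one-unit increase in soil temperature is associated with a change of between 0.0801 and 0.1985 µmol m⁻² s⁻¹ in CO₂ flux.

(0.0801, 0.1985)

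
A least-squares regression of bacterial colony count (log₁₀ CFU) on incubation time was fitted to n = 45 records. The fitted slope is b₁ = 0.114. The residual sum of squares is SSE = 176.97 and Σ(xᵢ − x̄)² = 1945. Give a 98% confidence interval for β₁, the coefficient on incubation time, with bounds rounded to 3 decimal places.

(0.003, 0.225)

MSE = SSE/(n − 2) = 176.97/43 = 4.11558.
SE(b₁) = √(MSE/Sₓₓ) = √(4.11558/1945) = 0.0459998.
df = n − 2 = 43.
t* = t_{0.01, 43} = 2.41625.
Margin = t* × SE = 2.41625 × 0.0459998 = 0.11115.
CI: 0.114 ± 0.11115 → (0.003, 0.225).
With 98% confidence, each one-unit increase in incubation time is associated with a change of between 0.003 and 0.225 log₁₀ CFU in bacterial colony count.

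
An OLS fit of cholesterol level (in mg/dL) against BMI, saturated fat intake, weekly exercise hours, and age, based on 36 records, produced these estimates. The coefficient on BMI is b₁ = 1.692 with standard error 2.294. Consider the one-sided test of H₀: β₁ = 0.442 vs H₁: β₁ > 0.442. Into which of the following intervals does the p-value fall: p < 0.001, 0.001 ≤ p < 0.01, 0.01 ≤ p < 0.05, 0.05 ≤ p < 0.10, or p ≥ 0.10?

t = (1.692 − 0.442) / 2.294 = 0.545.
df = n − k − 1 = 36 − 4 − 1 = 31.
One-sided p = P(T_{31} > t) ≈ 0.2949.
So p ≥ 0.10.

p ≥ 0.10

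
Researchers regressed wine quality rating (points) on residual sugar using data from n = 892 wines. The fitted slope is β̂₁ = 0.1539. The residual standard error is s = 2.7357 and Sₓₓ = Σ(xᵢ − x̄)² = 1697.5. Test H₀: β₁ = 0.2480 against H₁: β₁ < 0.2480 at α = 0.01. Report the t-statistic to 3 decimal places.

t = -1.417

SE(β̂₁) = s/√Sₓₓ = 2.7357/√1697.5 = 0.0663993.
t = (0.1539 − 0.2480) / 0.0663993 = -1.417.
df = n − 2 = 890.
One-sided p ≈ 0.0784, which is ≥ 0.01, so fail to reject H₀.
The data do not give significant evidence that the true slope on residual sugar is below 0.2480 points per unit.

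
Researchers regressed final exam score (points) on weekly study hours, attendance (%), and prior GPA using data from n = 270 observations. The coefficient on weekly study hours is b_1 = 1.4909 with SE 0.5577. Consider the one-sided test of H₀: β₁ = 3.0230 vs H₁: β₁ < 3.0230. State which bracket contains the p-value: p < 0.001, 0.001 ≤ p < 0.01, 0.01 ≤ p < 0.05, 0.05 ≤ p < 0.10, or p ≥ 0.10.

t = (1.4909 − 3.0230) / 0.5577 = -2.747.
df = n − k − 1 = 270 − 3 − 1 = 266.
One-sided p = P(T_{266} < t) ≈ 0.0032.
So 0.001 ≤ p < 0.01.

0.001 ≤ p < 0.01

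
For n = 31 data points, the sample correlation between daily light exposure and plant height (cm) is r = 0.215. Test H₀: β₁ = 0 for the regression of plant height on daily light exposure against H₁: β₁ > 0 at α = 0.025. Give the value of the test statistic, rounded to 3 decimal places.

t = 1.186

t = r·√(n − 2)/√(1 − r²) = 0.215·√29/√0.953775 = 1.186.
df = n − 2 = 29.
One-sided p ≈ 0.1227, which is ≥ 0.025, so fail to reject H₀.
The data do not give significant evidence of a linear association between daily light exposure and plant height.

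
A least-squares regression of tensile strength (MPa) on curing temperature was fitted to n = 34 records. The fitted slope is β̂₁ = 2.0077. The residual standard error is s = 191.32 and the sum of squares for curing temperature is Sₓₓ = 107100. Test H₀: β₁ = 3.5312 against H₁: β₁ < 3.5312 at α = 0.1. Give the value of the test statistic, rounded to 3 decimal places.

SE(β̂₁) = s/√Sₓₓ = 191.32/√107100 = 0.584609.
t = (2.0077 − 3.5312) / 0.584609 = -2.606.
df = n − 2 = 32.
One-sided p ≈ 0.0069, which is < 0.1, so reject H₀.
There is evidence that the true slope on curing temperature is below 3.5312 MPa per unit.

t = -2.606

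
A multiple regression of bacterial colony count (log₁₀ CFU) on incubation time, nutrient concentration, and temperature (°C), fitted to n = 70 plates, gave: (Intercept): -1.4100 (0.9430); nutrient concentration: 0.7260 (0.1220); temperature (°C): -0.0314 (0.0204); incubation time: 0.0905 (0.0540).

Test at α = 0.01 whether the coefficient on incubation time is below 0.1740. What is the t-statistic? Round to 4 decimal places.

Read off: b = 0.0905, SE = 0.0540 for incubation time.
H₀: β₁ = 0.1740 vs H₁: β₁ < 0.1740.
t = (0.0905 − 0.1740) / 0.0540 = -1.5463.
df = n − k − 1 = 70 − 3 − 1 = 66.
One-sided p ≈ 0.0634, which is ≥ 0.01, so fail to reject H₀.
The data do not give significant evidence that the true slope on incubation time is below 0.1740 log₁₀ CFU per unit, holding the other predictors fixed.

t = -1.5463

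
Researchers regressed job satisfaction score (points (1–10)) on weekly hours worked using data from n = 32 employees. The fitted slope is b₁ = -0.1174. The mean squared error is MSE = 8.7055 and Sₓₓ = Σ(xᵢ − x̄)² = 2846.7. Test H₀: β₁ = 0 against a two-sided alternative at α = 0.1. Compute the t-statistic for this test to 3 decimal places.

t = -2.123

SE(b₁) = √(MSE/Sₓₓ) = √(8.7055/2846.7) = 0.0553001.
t = -0.1174 / 0.0553001 = -2.123.
df = n − 2 = 30.
Two-sided p ≈ 0.0421, which is < 0.1, so reject H₀.
There is evidence that weekly hours worked is associated with job satisfaction score.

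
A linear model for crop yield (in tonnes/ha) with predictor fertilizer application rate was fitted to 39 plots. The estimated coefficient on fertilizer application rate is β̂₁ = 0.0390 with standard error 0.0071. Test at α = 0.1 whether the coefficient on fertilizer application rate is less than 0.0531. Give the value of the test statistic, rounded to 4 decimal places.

t = -1.9859

H₀: β₁ = 0.0531 vs H₁: β₁ < 0.0531.
t = (β̂₁ − β₁⁰)/SE = (0.0390 − 0.0531) / 0.0071 = -1.9859.
df = n − 2 = 39 − 2 = 37.
One-sided p ≈ 0.0272, which is < 0.1, so reject H₀.
There is evidence that the true slope on fertilizer application rate is below 0.0531 tonnes/ha per unit.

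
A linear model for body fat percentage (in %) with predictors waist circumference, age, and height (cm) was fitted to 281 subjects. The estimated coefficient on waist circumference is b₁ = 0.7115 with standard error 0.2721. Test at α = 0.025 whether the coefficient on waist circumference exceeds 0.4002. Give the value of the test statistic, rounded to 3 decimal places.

H₀: β₁ = 0.4002 vs H₁: β₁ > 0.4002.
t = (b₁ − β₁⁰)/SE = (0.7115 − 0.4002) / 0.2721 = 1.144.
df = n − k − 1 = 281 − 3 − 1 = 277.
One-sided p ≈ 0.1268, which is ≥ 0.025, so fail to reject H₀.
The data do not give significant evidence that the true slope on waist circumference exceeds 0.4002 % per unit, holding the other predictors fixed.

t = 1.144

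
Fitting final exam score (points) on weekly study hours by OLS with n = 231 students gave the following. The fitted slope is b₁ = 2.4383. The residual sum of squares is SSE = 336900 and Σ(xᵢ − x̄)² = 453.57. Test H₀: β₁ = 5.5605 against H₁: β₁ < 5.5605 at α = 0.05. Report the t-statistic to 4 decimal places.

MSE = SSE/(n − 2) = 336900/229 = 1471.18.
SE(b₁) = √(MSE/Sₓₓ) = √(1471.18/453.57) = 1.80099.
t = (2.4383 − 5.5605) / 1.80099 = -1.7336.
df = n − 2 = 229.
One-sided p ≈ 0.0422, which is < 0.05, so reject H₀.
There is evidence that the true slope on weekly study hours is below 5.5605 points per unit.

t = -1.7336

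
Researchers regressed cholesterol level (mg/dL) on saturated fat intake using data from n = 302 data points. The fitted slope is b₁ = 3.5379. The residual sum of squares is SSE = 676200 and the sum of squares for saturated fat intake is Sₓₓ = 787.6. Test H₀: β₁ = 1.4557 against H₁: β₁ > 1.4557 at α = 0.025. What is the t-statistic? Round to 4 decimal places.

t = 1.2308

MSE = SSE/(n − 2) = 676200/300 = 2254.
SE(b₁) = √(MSE/Sₓₓ) = √(2254/787.6) = 1.6917.
t = (3.5379 − 1.4557) / 1.6917 = 1.2308.
df = n − 2 = 300.
One-sided p ≈ 0.1097, which is ≥ 0.025, so fail to reject H₀.
The data do not give significant evidence that the true slope on saturated fat intake exceeds 1.4557 mg/dL per unit.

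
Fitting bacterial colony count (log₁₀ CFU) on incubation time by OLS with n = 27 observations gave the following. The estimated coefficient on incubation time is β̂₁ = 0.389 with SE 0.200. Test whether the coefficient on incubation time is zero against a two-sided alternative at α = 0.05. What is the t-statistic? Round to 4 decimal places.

H₀: β₁ = 0 vs H₁: β₁ ≠ 0.
t = (β̂₁ − β₁⁰)/SE = 0.389 / 0.200 = 1.9450.
df = n − 2 = 27 − 2 = 25.
Two-sided p ≈ 0.0631, which is ≥ 0.05, so fail to reject H₀.
The data do not give significant evidence of an association between incubation time and bacterial colony count.

t = 1.9450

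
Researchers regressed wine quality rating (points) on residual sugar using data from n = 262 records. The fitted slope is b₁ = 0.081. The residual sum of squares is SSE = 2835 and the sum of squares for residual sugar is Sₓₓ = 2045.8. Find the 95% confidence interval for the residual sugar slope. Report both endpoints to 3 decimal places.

(-0.063, 0.225)

MSE = SSE/(n − 2) = 2835/260 = 10.9038.
SE(b₁) = √(MSE/Sₓₓ) = √(10.9038/2045.8) = 0.073006.
df = n − 2 = 260.
t* = t_{0.025, 260} = 1.96913.
Margin = t* × SE = 1.96913 × 0.073006 = 0.14376.
CI: 0.081 ± 0.14376 → (-0.063, 0.225).
With 95% confidence, each one-unit increase in residual sugar is associated with a change of between -0.063 and 0.225 points in wine quality rating.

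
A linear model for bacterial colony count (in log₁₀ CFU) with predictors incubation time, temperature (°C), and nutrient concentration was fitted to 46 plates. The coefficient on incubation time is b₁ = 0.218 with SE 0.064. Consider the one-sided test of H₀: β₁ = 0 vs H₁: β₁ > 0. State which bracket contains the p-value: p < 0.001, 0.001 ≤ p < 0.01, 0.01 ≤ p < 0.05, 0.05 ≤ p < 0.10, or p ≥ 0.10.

t = 0.218 / 0.064 = 3.406.
df = n − k − 1 = 46 − 3 − 1 = 42.
One-sided p = P(T_{42} > t) ≈ 0.0007.
So p < 0.001.

p < 0.001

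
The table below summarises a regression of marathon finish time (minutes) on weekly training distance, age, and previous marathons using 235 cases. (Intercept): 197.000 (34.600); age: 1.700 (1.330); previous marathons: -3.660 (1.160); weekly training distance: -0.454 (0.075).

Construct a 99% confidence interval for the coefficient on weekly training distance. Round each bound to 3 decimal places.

(-0.649, -0.259)

Read off: b = -0.454, SE = 0.075 for weekly training distance.
df = n − k − 1 = 235 − 3 − 1 = 231.
t* = t_{0.005, 231} = 2.59728.
Margin = t* × SE = 2.59728 × 0.075 = 0.19480.
CI: -0.454 ± 0.19480 → (-0.649, -0.259).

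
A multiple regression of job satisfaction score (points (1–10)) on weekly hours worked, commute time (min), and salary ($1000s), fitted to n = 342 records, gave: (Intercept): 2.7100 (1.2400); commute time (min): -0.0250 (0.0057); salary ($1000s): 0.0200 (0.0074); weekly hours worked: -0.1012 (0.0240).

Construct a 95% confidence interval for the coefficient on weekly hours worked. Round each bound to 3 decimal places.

Read off: b = -0.1012, SE = 0.0240 for weekly hours worked.
df = n − k − 1 = 342 − 3 − 1 = 338.
t* = t_{0.025, 338} = 1.967007.
Margin = t* × SE = 1.967007 × 0.0240 = 0.04721.
CI: -0.1012 ± 0.04721 → (-0.148, -0.054).

(-0.148, -0.054)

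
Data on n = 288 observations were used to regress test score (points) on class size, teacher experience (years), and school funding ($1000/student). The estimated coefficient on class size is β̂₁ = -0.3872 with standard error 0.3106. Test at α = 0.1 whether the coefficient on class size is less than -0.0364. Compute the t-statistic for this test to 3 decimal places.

t = -1.129

H₀: β₁ = -0.0364 vs H₁: β₁ < -0.0364.
t = (β̂₁ − β₁⁰)/SE = (-0.3872 − (-0.0364)) / 0.3106 = -1.129.
df = n − k − 1 = 288 − 3 − 1 = 284.
One-sided p ≈ 0.1298, which is ≥ 0.1, so fail to reject H₀.
The data do not give significant evidence that the true slope on class size is below -0.0364 points per unit, holding the other predictors fixed.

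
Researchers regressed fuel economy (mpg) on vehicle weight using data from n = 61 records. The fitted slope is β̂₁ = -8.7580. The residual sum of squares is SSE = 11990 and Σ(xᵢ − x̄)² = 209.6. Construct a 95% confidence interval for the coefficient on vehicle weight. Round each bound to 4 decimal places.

MSE = SSE/(n − 2) = 11990/59 = 203.22.
SE(β̂₁) = √(MSE/Sₓₓ) = √(203.22/209.6) = 0.984664.
df = n − 2 = 59.
t* = t_{0.025, 59} = 2.000995.
Margin = t* × SE = 2.000995 × 0.984664 = 1.970308.
CI: -8.7580 ± 1.970308 → (-10.7283, -6.7877).
With 95% confidence, each one-unit increase in vehicle weight is associated with a change of between -10.7283 and -6.7877 mpg in fuel economy.

(-10.7283, -6.7877)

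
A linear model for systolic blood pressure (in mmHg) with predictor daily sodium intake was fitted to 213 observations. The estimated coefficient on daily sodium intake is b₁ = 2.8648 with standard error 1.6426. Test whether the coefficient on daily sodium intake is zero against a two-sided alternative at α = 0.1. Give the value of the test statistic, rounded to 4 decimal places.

H₀: β₁ = 0 vs H₁: β₁ ≠ 0.
t = (b₁ − β₁⁰)/SE = 2.8648 / 1.6426 = 1.7441.
df = n − 2 = 213 − 2 = 211.
Two-sided p ≈ 0.0826, which is < 0.1, so reject H₀.
There is evidence that daily sodium intake is associated with systolic blood pressure.

t = 1.7441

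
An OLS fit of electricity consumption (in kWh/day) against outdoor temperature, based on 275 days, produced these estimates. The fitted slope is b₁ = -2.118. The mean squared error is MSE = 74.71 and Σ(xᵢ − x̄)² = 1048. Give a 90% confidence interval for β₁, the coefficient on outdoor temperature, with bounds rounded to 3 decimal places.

(-2.559, -1.677)

SE(b₁) = √(MSE/Sₓₓ) = √(74.71/1048) = 0.266998.
df = n − 2 = 273.
t* = t_{0.05, 273} = 1.650454.
Margin = t* × SE = 1.650454 × 0.266998 = 0.44067.
CI: -2.118 ± 0.44067 → (-2.559, -1.677).
With 90% confidence, each one-unit increase in outdoor temperature is associated with a change of between -2.559 and -1.677 kWh/day in electricity consumption.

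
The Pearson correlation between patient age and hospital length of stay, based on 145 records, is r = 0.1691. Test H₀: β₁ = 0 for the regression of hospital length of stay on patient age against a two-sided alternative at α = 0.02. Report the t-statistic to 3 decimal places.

t = r·√(n − 2)/√(1 − r²) = 0.1691·√143/√0.971405 = 2.052.
df = n − 2 = 143.
Two-sided p ≈ 0.0420, which is ≥ 0.02, so fail to reject H₀.
The data do not give significant evidence of a linear association between patient age and hospital length of stay.

t = 2.052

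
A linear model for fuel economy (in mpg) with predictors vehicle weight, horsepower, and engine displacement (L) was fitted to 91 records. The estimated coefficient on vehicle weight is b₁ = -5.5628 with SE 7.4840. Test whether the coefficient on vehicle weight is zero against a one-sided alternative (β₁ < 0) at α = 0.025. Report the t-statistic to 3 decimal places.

t = -0.743

H₀: β₁ = 0 vs H₁: β₁ < 0.
t = (b₁ − β₁⁰)/SE = -5.5628 / 7.4840 = -0.743.
df = n − k − 1 = 91 − 3 − 1 = 87.
One-sided p ≈ 0.2297, which is ≥ 0.025, so fail to reject H₀.
The data do not give significant evidence that the true slope on vehicle weight is negative, holding the other predictors fixed.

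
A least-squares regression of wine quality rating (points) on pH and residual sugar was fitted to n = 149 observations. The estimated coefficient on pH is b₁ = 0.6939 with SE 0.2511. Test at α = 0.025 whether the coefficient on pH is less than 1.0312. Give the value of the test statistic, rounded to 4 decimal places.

t = -1.3433

H₀: β₁ = 1.0312 vs H₁: β₁ < 1.0312.
t = (b₁ − β₁⁰)/SE = (0.6939 − 1.0312) / 0.2511 = -1.3433.
df = n − k − 1 = 149 − 2 − 1 = 146.
One-sided p ≈ 0.0906, which is ≥ 0.025, so fail to reject H₀.
The data do not give significant evidence that the true slope on pH is below 1.0312 points per unit, holding the other predictors fixed.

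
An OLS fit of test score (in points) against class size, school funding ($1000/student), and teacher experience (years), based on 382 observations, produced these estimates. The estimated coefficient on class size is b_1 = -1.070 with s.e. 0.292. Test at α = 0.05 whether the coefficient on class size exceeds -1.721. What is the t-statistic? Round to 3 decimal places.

t = 2.229

H₀: β₁ = -1.721 vs H₁: β₁ > -1.721.
t = (b_1 − β₁⁰)/SE = (-1.070 − (-1.721)) / 0.292 = 2.229.
df = n − k − 1 = 382 − 3 − 1 = 378.
One-sided p ≈ 0.0132, which is < 0.05, so reject H₀.
There is evidence that the true slope on class size exceeds -1.721 points per unit, holding the other predictors fixed.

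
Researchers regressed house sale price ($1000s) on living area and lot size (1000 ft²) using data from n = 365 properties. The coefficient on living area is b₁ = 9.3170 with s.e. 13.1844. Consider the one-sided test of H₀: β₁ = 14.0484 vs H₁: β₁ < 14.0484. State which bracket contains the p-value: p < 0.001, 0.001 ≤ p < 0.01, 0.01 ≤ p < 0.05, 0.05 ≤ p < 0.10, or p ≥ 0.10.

p ≥ 0.10

t = (9.3170 − 14.0484) / 13.1844 = -0.359.
df = n − k − 1 = 365 − 2 − 1 = 362.
One-sided p = P(T_{362} < t) ≈ 0.3600.
So p ≥ 0.10.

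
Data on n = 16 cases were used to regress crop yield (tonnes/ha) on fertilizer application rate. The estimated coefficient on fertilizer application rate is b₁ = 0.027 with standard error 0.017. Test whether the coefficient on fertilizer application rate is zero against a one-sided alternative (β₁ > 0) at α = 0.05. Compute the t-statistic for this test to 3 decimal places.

t = 1.588

H₀: β₁ = 0 vs H₁: β₁ > 0.
t = (b₁ − β₁⁰)/SE = 0.027 / 0.017 = 1.588.
df = n − 2 = 16 − 2 = 14.
One-sided p ≈ 0.0673, which is ≥ 0.05, so fail to reject H₀.
The data do not give significant evidence that the true slope on fertilizer application rate is positive.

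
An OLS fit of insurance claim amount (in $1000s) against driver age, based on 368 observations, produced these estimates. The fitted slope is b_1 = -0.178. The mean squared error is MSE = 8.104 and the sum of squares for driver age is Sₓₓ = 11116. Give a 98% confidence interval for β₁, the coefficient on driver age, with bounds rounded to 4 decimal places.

(-0.2411, -0.1149)

SE(b_1) = √(MSE/Sₓₓ) = √(8.104/11116) = 0.0270007.
df = n − 2 = 366.
t* = t_{0.01, 366} = 2.336579.
Margin = t* × SE = 2.336579 × 0.0270007 = 0.063089.
CI: -0.178 ± 0.063089 → (-0.2411, -0.1149).
With 98% confidence, each one-unit increase in driver age is associated with a change of between -0.2411 and -0.1149 $1000s in insurance claim amount.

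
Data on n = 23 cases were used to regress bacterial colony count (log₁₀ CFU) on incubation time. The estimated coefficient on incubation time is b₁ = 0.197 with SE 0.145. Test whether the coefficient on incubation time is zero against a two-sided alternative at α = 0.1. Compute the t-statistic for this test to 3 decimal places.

H₀: β₁ = 0 vs H₁: β₁ ≠ 0.
t = (b₁ − β₁⁰)/SE = 0.197 / 0.145 = 1.359.
df = n − 2 = 23 − 2 = 21.
Two-sided p ≈ 0.1887, which is ≥ 0.1, so fail to reject H₀.
The data do not give significant evidence of an association between incubation time and bacterial colony count.

t = 1.359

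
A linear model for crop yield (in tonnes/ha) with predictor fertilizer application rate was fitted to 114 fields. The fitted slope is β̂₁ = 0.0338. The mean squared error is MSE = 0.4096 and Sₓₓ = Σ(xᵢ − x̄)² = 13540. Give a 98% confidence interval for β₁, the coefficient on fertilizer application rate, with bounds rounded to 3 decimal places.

SE(β̂₁) = √(MSE/Sₓₓ) = √(0.4096/13540) = 0.0055001.
df = n − 2 = 112.
t* = t_{0.01, 112} = 2.360104.
Margin = t* × SE = 2.360104 × 0.0055001 = 0.01298.
CI: 0.0338 ± 0.01298 → (0.021, 0.047).
With 98% confidence, each one-unit increase in fertilizer application rate is associated with a change of between 0.021 and 0.047 tonnes/ha in crop yield.

(0.021, 0.047)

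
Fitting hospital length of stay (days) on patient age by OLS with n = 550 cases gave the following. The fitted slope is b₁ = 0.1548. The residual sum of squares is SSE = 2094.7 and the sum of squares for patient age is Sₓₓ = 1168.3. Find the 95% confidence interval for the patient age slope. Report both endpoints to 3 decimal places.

MSE = SSE/(n − 2) = 2094.7/548 = 3.82245.
SE(b₁) = √(MSE/Sₓₓ) = √(3.82245/1168.3) = 0.0571997.
df = n − 2 = 548.
t* = t_{0.025, 548} = 1.964302.
Margin = t* × SE = 1.964302 × 0.0571997 = 0.11236.
CI: 0.1548 ± 0.11236 → (0.042, 0.267).
With 95% confidence, each one-unit increase in patient age is associated with a change of between 0.042 and 0.267 days in hospital length of stay.

(0.042, 0.267)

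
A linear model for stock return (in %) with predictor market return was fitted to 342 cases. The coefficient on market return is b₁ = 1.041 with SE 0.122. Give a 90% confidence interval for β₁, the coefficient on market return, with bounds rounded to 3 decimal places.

(0.840, 1.242)

df = n − 2 = 342 − 2 = 340.
t* = t_{0.05, 340} = 1.649348.
Margin = t* × SE = 1.649348 × 0.122 = 0.20122.
CI: 1.041 ± 0.20122 → (0.840, 1.242).
With 90% confidence, each one-unit increase in market return is associated with a change of between 0.840 and 1.242 % in stock return.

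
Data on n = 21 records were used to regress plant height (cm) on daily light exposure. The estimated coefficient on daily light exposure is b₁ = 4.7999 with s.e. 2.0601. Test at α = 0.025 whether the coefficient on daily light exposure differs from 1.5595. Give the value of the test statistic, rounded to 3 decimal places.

t = 1.573

H₀: β₁ = 1.5595 vs H₁: β₁ ≠ 1.5595.
t = (b₁ − β₁⁰)/SE = (4.7999 − 1.5595) / 2.0601 = 1.573.
df = n − 2 = 21 − 2 = 19.
Two-sided p ≈ 0.1322, which is ≥ 0.025, so fail to reject H₀.
The data are consistent with a true slope of 1.5595 cm per unit of daily light exposure.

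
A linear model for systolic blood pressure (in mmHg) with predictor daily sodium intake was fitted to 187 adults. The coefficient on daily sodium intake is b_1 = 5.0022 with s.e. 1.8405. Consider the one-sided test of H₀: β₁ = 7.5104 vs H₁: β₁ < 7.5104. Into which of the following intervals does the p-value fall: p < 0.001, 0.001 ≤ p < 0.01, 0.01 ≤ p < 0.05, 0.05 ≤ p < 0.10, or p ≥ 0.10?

t = (5.0022 − 7.5104) / 1.8405 = -1.363.
df = n − 2 = 187 − 2 = 185.
One-sided p = P(T_{185} < t) ≈ 0.0873.
So 0.05 ≤ p < 0.10.

0.05 ≤ p < 0.10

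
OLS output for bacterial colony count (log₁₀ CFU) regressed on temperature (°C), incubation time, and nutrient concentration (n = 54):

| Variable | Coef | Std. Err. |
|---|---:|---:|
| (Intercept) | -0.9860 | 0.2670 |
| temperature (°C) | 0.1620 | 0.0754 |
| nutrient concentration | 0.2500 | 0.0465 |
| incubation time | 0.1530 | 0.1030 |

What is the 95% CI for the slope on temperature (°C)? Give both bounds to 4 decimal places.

Read off: b = 0.1620, SE = 0.0754 for temperature (°C).
df = n − k − 1 = 54 − 3 − 1 = 50.
t* = t_{0.025, 50} = 2.008559.
Margin = t* × SE = 2.008559 × 0.0754 = 0.151445.
CI: 0.1620 ± 0.151445 → (0.0106, 0.3134).

(0.0106, 0.3134)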